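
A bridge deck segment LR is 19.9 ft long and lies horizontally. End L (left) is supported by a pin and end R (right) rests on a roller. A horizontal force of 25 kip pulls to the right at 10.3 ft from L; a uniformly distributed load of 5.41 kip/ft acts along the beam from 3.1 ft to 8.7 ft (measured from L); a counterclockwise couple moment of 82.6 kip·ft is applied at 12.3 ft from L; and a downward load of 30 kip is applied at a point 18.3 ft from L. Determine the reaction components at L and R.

Resultant of the distributed load: 5.41 × 5.6 = 30.296 kip at 5.9 ft from L.
Taking moments about L: R_y·19.9 − (5.41·5.6)·5.9 + 82.6 − 30·18.3 = 0 → R_y = 645.1464/19.9 = 32.4194 ≈ 32.42 kip.
ΣF_y = 0: L_y + 32.4194 − 5.41·5.6 − 30 = 0 → L_y = 27.88 kip.
ΣF_x = 0: L_x + 25 = 0 → L_x = -25.00 kip.

L_x = -25.00 kip, L_y = 27.88 kip, R_y = 32.42 kip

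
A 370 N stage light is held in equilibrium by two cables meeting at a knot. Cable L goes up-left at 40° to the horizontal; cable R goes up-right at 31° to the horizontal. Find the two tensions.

ΣF_x = 0: −T_L·cos40° + T_R·cos31° = 0 → T_R = 0.893693·T_L.
ΣF_y = 0: T_L·sin40° + T_R·sin31° = 370.
Substitute: T_L·(0.642788 + 0.893693·0.515038) = 370 → T_L = 335.426 ≈ 335.4 N.
Then T_R = 0.893693 × 335.426 = 299.8 N.

T_L = 335.4 N, T_R = 299.8 N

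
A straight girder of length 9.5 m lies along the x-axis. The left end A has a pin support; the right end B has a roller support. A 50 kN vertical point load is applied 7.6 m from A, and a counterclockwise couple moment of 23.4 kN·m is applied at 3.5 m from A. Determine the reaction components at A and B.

Taking moments about A: B_y·9.5 − 50·7.6 + 23.4 = 0 → B_y = 356.6/9.5 = 37.5368 ≈ 37.54 kN.
ΣF_y = 0: A_y + 37.5368 − 50 = 0 → A_y = 12.46 kN.
ΣF_x = 0: no horizontal applied forces, so A_x = 0.

A_x = 0, A_y = 12.46 kN, B_y = 37.54 kN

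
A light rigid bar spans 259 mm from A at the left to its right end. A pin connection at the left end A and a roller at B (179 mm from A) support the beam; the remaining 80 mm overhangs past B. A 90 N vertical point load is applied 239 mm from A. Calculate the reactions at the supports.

ΣM about A: B_y·179 − 90·239 = 0 → B_y = 21510/179 = 120.168 ≈ 120.2 N.
ΣF_y = 0: A_y + 120.168 − 90 = 0 → A_y = -30.17 N.
ΣF_x = 0: no horizontal applied forces, so A_x = 0.

A_x = 0, A_y = -30.17 N, B_y = 120.2 N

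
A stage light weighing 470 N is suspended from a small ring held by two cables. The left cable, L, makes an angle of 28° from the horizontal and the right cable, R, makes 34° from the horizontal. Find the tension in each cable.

ΣF_x = 0: −T_L·cos28° + T_R·cos34° = 0 → T_R = 1.06503·T_L.
ΣF_y = 0: T_L·sin28° + T_R·sin34° = 470.
Substitute: T_L·(0.469472 + 1.06503·0.559193) = 470 → T_L = 441.302 ≈ 441.3 N.
Then T_R = 1.06503 × 441.302 = 470.0 N.

T_L = 441.3 N, T_R = 470.0 N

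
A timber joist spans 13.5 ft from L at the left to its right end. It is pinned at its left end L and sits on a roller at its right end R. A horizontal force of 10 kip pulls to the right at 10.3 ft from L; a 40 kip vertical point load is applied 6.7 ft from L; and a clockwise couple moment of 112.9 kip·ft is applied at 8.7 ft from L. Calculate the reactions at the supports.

Moments about L: R_y·13.5 − 40·6.7 − 112.9 = 0 → R_y = 380.9/13.5 = 28.2148 ≈ 28.21 kip.
ΣF_y = 0: L_y + 28.2148 − 40 = 0 → L_y = 11.79 kip.
ΣF_x = 0: L_x + 10 = 0 → L_x = -10.00 kip.

L_x = -10.00 kip, L_y = 11.79 kip, R_y = 28.21 kip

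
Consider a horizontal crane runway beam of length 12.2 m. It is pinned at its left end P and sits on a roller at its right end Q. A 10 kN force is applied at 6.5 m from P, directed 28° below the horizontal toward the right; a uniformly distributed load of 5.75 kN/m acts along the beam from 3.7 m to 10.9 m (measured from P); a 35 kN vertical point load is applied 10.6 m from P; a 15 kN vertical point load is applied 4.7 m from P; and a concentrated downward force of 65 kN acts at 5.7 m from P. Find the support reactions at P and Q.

P_x = -8.829 kN, P_y = 67.26 kN, Q_y = 93.83 kN

Resultant of the distributed load: 5.75 × 7.2 = 41.4 kN at 7.3 m from P.
ΣM about P: Q_y·12.2 − 10·sin28°·6.5 − (5.75·7.2)·7.3 − 35·10.6 − 15·4.7 − 65·5.7 = 0 → Q_y = 1144.74/12.2 = 93.8311 ≈ 93.83 kN.
ΣF_y = 0: P_y + 93.8311 − 10·sin28° − 5.75·7.2 − 35 − 15 − 65 = 0 → P_y = 67.26 kN.
ΣF_x = 0: P_x + 10·cos28° = 0 → P_x = -8.829 kN.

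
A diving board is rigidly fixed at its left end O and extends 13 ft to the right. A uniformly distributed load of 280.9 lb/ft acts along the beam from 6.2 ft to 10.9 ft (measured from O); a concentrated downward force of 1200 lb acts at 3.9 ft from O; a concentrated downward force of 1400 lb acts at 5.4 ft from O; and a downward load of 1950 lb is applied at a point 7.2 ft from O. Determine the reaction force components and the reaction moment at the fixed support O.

O_x = 0, O_y = 5870 lb, M_O = 37570 lb·ft

Resultant of the distributed load: 280.9 × 4.7 = 1320.23 lb at 8.55 ft from O.
ΣF_x = 0: O_x = 0.
ΣF_y = 0: O_y − 280.9·4.7 − 1200 − 1400 − 1950 = 0 → O_y = 5870 lb.
ΣM about O: M_O − (280.9·4.7)·8.55 − 1200·3.9 − 1400·5.4 − 1950·7.2 = 0 → M_O = 37570 lb·ft.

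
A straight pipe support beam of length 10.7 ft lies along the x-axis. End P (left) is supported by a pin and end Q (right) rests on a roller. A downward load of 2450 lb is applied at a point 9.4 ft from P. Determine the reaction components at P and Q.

P_x = 0, P_y = 297.7 lb, Q_y = 2152 lb

ΣM about P: Q_y·10.7 − 2450·9.4 = 0 → Q_y = 23030/10.7 = 2152.34 ≈ 2152 lb.
ΣF_y = 0: P_y + 2152.34 − 2450 = 0 → P_y = 297.7 lb.
ΣF_x = 0: no horizontal applied forces, so P_x = 0.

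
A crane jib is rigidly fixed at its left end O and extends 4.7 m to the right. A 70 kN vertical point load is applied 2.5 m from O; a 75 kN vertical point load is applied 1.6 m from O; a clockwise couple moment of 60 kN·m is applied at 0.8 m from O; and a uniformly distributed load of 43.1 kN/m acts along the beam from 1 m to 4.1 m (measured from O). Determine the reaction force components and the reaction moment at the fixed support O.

Resultant of the distributed load: 43.1 × 3.1 = 133.61 kN at 2.55 m from O.
ΣF_x = 0: O_x = 0.
ΣF_y = 0: O_y − 70 − 75 − 43.1·3.1 = 0 → O_y = 278.6 kN.
ΣM about O: M_O − 70·2.5 − 75·1.6 − 60 − (43.1·3.1)·2.55 = 0 → M_O = 695.7 kN·m.

O_x = 0, O_y = 278.6 kN, M_O = 695.7 kN·m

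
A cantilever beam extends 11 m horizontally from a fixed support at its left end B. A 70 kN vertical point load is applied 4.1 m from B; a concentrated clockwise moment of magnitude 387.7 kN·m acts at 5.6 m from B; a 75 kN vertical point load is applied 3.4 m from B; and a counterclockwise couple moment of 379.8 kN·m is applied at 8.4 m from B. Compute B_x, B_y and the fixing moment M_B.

B_x = 0, B_y = 145.0 kN, M_B = 549.9 kN·m

ΣF_x = 0: B_x = 0.
ΣF_y = 0: B_y − 70 − 75 = 0 → B_y = 145.0 kN.
ΣM about B: M_B − 70·4.1 − 387.7 − 75·3.4 + 379.8 = 0 → M_B = 549.9 kN·m.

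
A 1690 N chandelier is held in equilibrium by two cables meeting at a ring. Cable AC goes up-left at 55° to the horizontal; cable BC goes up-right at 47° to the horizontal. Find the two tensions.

ΣF_x = 0: −T_AC·cos55° + T_BC·cos47° = 0 → T_BC = 0.841023·T_AC.
ΣF_y = 0: T_AC·sin55° + T_BC·sin47° = 1690.
Substitute: T_AC·(0.819152 + 0.841023·0.731354) = 1690 → T_AC = 1178.33 ≈ 1178 N.
Then T_BC = 0.841023 × 1178.33 = 991.0 N.

T_AC = 1178 N, T_BC = 991.0 N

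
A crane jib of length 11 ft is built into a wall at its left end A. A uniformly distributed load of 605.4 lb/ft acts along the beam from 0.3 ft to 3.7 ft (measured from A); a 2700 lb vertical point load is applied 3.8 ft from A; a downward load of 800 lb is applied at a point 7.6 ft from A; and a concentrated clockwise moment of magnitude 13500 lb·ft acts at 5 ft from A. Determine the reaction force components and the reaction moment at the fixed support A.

A_x = 0, A_y = 5558 lb, M_A = 33960 lb·ft

Resultant of the distributed load: 605.4 × 3.4 = 2058.36 lb at 2 ft from A.
ΣF_x = 0: A_x = 0.
ΣF_y = 0: A_y − 605.4·3.4 − 2700 − 800 = 0 → A_y = 5558 lb.
ΣM about A: M_A − (605.4·3.4)·2 − 2700·3.8 − 800·7.6 − 13500 = 0 → M_A = 33960 lb·ft.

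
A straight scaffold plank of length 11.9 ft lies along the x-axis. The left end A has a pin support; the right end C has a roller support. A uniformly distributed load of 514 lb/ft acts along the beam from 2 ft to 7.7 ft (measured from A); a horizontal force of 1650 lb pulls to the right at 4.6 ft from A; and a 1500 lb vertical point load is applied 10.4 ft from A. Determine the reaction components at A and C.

Resultant of the distributed load: 514 × 5.7 = 2929.8 lb at 4.85 ft from A.
Taking moments about A: C_y·11.9 − (514·5.7)·4.85 − 1500·10.4 = 0 → C_y = 29809.53/11.9 = 2505 lb.
ΣF_y = 0: A_y + 2505 − 514·5.7 − 1500 = 0 → A_y = 1925 lb.
ΣF_x = 0: A_x + 1650 = 0 → A_x = -1650 lb.

A_x = -1650 lb, A_y = 1925 lb, C_y = 2505 lb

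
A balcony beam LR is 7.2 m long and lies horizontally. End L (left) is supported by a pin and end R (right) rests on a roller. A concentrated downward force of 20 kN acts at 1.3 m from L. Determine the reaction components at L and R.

Moments about L: R_y·7.2 − 20·1.3 = 0 → R_y = 26/7.2 = 3.61111 ≈ 3.611 kN.
ΣF_y = 0: L_y + 3.61111 − 20 = 0 → L_y = 16.39 kN.
ΣF_x = 0: no horizontal applied forces, so L_x = 0.

L_x = 0, L_y = 16.39 kN, R_y = 3.611 kN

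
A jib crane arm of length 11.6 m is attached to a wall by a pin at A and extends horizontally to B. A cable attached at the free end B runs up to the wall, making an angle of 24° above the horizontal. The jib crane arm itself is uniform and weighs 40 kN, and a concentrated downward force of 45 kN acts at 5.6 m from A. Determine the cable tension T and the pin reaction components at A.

T = 102.6 kN, A_x = 93.71 kN, A_y = 43.28 kN

ΣM about A: T·sin24°·11.6 − 40·5.8 − 45·5.6 = 0 → T = 484/(11.6·0.406737) = 102.583 ≈ 102.6 kN.
ΣF_x = 0: A_x − T·cos24° = 0 → A_x = 102.583 × 0.913545 = 93.71 kN.
ΣF_y = 0: A_y + T·sin24° − 40 − 45 = 0 → A_y = 85 − 102.583 × 0.406737 = 43.28 kN.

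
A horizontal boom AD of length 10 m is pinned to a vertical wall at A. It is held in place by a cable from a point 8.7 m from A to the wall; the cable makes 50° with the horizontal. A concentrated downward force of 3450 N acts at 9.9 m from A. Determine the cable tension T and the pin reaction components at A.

ΣM about A: T·sin50°·8.7 − 3450·9.9 = 0 → T = 34155/(8.7·0.766044) = 5124.85 ≈ 5125 N.
ΣF_x = 0: A_x − T·cos50° = 0 → A_x = 5124.85 × 0.642788 = 3294 N.
ΣF_y = 0: A_y + T·sin50° − 3450 = 0 → A_y = 3450 − 5124.85 × 0.766044 = -475.9 N.

T = 5125 N, A_x = 3294 N, A_y = -475.9 N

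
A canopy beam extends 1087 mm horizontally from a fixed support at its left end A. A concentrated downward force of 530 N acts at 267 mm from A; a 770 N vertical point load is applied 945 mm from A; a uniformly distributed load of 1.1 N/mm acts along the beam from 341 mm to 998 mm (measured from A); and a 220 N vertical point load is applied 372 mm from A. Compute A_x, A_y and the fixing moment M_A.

Resultant of the distributed load: 1.1 × 657 = 722.7 N at 669.5 mm from A.
ΣF_x = 0: A_x = 0.
ΣF_y = 0: A_y − 530 − 770 − 1.1·657 − 220 = 0 → A_y = 2243 N.
ΣM about A: M_A − 530·267 − 770·945 − (1.1·657)·669.5 − 220·372 = 0 → M_A = 1435000 N·mm.

A_x = 0, A_y = 2243 N, M_A = 1435000 N·mm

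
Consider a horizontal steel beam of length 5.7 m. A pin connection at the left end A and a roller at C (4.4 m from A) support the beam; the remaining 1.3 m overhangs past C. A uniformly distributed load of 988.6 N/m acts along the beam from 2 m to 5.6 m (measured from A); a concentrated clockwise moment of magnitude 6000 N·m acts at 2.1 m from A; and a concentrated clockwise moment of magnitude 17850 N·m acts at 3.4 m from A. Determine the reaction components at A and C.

Resultant of the distributed load: 988.6 × 3.6 = 3558.96 N at 3.8 m from A.
Taking moments about A: C_y·4.4 − (988.6·3.6)·3.8 − 6000 − 17850 = 0 → C_y = 37374.048/4.4 = 8494.1 ≈ 8494 N.
ΣF_y = 0: A_y + 8494.1 − 988.6·3.6 = 0 → A_y = -4935 N.
ΣF_x = 0: no horizontal applied forces, so A_x = 0.

A_x = 0, A_y = -4935 N, C_y = 8494 N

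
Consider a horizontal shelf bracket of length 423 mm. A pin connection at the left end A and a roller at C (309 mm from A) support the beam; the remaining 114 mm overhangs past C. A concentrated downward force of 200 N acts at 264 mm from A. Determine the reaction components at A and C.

Taking moments about A: C_y·309 − 200·264 = 0 → C_y = 52800/309 = 170.874 ≈ 170.9 N.
ΣF_y = 0: A_y + 170.874 − 200 = 0 → A_y = 29.13 N.
ΣF_x = 0: no horizontal applied forces, so A_x = 0.

A_x = 0, A_y = 29.13 N, C_y = 170.9 N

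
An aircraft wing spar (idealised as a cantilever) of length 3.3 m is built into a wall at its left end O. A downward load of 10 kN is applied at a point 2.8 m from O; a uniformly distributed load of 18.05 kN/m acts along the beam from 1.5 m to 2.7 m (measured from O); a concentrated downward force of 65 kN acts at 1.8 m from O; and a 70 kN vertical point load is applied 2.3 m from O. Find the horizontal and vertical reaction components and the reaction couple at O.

O_x = 0, O_y = 166.7 kN, M_O = 351.5 kN·m

Resultant of the distributed load: 18.05 × 1.2 = 21.66 kN at 2.1 m from O.
ΣF_x = 0: O_x = 0.
ΣF_y = 0: O_y − 10 − 18.05·1.2 − 65 − 70 = 0 → O_y = 166.7 kN.
ΣM about O: M_O − 10·2.8 − (18.05·1.2)·2.1 − 65·1.8 − 70·2.3 = 0 → M_O = 351.5 kN·m.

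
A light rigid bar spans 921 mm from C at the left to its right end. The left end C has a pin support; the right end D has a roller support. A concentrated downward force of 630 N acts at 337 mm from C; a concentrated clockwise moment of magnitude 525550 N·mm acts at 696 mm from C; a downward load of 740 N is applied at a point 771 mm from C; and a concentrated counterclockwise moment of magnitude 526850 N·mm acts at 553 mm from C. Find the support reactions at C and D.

ΣM about C: D_y·921 − 630·337 − 525550 − 740·771 + 526850 = 0 → D_y = 781550/921 = 848.588 ≈ 848.6 N.
ΣF_y = 0: C_y + 848.588 − 630 − 740 = 0 → C_y = 521.4 N.
ΣF_x = 0: no horizontal applied forces, so C_x = 0.

C_x = 0, C_y = 521.4 N, D_y = 848.6 N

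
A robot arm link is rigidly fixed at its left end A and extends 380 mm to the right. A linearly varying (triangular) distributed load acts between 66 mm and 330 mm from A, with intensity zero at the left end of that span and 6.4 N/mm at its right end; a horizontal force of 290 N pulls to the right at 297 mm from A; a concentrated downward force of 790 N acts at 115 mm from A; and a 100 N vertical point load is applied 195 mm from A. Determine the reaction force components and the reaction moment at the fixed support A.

A_x = -290.0 N, A_y = 1735 N, M_A = 314800 N·mm

Resultant of the triangular load: ½ × 6.4 × 264 = 844.8 N, acting at 242 mm from A (one-third of the span from the peak).
ΣF_x = 0: A_x + 290 = 0 → A_x = -290.0 N.
ΣF_y = 0: A_y − ½·6.4·264 − 790 − 100 = 0 → A_y = 1735 N.
ΣM about A: M_A − (½·6.4·264)·242 − 790·115 − 100·195 = 0 → M_A = 314800 N·mm.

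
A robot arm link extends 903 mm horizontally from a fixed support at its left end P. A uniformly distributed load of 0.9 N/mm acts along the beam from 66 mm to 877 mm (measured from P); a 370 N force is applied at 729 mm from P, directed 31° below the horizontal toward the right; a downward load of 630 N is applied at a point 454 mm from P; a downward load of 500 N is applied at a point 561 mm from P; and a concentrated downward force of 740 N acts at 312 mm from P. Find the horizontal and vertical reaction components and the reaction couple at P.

P_x = -317.2 N, P_y = 2790 N, M_P = 1280000 N·mm

Resultant of the distributed load: 0.9 × 811 = 729.9 N at 471.5 mm from P.
ΣF_x = 0: P_x + 370·cos31° = 0 → P_x = -317.2 N.
ΣF_y = 0: P_y − 0.9·811 − 370·sin31° − 630 − 500 − 740 = 0 → P_y = 2790 N.
ΣM about P: M_P − (0.9·811)·471.5 − 370·sin31°·729 − 630·454 − 500·561 − 740·312 = 0 → M_P = 1280000 N·mm.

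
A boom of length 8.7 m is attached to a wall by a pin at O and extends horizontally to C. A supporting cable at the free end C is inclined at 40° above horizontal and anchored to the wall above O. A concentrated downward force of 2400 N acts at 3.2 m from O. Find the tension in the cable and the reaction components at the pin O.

T = 1373 N, O_x = 1052 N, O_y = 1517 N

ΣM about O: T·sin40°·8.7 − 2400·3.2 = 0 → T = 7680/(8.7·0.642788) = 1373.33 ≈ 1373 N.
ΣF_x = 0: O_x − T·cos40° = 0 → O_x = 1373.33 × 0.766044 = 1052 N.
ΣF_y = 0: O_y + T·sin40° − 2400 = 0 → O_y = 2400 − 1373.33 × 0.642788 = 1517 N.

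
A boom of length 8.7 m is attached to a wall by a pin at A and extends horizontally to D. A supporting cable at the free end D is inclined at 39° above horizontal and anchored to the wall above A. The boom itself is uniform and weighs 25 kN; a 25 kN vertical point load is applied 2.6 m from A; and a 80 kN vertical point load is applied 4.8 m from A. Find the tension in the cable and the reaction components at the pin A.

ΣM about A: T·sin39°·8.7 − 25·4.35 − 25·2.6 − 80·4.8 = 0 → T = 557.75/(8.7·0.62932) = 101.871 ≈ 101.9 kN.
ΣF_x = 0: A_x − T·cos39° = 0 → A_x = 101.871 × 0.777146 = 79.17 kN.
ΣF_y = 0: A_y + T·sin39° − 25 − 25 − 80 = 0 → A_y = 130 − 101.871 × 0.62932 = 65.89 kN.

T = 101.9 kN, A_x = 79.17 kN, A_y = 65.89 kN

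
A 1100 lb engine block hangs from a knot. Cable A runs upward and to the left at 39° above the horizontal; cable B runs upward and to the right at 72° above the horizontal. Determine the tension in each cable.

ΣF_x = 0: −T_A·cos39° + T_B·cos72° = 0 → T_B = 2.5149·T_A.
ΣF_y = 0: T_A·sin39° + T_B·sin72° = 1100.
Substitute: T_A·(0.62932 + 2.5149·0.951057) = 1100 → T_A = 364.102 ≈ 364.1 lb.
Then T_B = 2.5149 × 364.102 = 915.7 lb.

T_A = 364.1 lb, T_B = 915.7 lb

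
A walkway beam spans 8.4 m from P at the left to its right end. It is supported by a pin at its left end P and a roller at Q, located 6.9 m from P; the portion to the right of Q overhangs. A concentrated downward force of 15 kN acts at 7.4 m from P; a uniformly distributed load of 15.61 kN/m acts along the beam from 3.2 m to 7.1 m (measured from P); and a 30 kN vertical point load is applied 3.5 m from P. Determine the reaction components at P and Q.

P_x = 0, P_y = 29.14 kN, Q_y = 76.74 kN

Resultant of the distributed load: 15.61 × 3.9 = 60.879 kN at 5.15 m from P.
Taking moments about P: Q_y·6.9 − 15·7.4 − (15.61·3.9)·5.15 − 30·3.5 = 0 → Q_y = 529.52685/6.9 = 76.743 ≈ 76.74 kN.
ΣF_y = 0: P_y + 76.743 − 15 − 15.61·3.9 − 30 = 0 → P_y = 29.14 kN.
ΣF_x = 0: no horizontal applied forces, so P_x = 0.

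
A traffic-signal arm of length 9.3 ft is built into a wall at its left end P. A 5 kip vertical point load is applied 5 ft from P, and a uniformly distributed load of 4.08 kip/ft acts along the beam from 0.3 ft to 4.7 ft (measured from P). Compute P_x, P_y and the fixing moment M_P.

Resultant of the distributed load: 4.08 × 4.4 = 17.952 kip at 2.5 ft from P.
ΣF_x = 0: P_x = 0.
ΣF_y = 0: P_y − 5 − 4.08·4.4 = 0 → P_y = 22.95 kip.
ΣM about P: M_P − 5·5 − (4.08·4.4)·2.5 = 0 → M_P = 69.88 kip·ft.

P_x = 0, P_y = 22.95 kip, M_P = 69.88 kip·ft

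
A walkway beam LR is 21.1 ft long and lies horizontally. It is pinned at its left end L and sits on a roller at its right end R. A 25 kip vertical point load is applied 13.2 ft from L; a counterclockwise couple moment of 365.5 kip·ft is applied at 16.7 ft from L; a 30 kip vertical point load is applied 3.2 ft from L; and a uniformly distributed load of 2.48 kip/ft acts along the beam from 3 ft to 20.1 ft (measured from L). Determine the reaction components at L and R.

L_x = 0, L_y = 71.33 kip, R_y = 26.08 kip

Resultant of the distributed load: 2.48 × 17.1 = 42.408 kip at 11.55 ft from L.
Taking moments about L: R_y·21.1 − 25·13.2 + 365.5 − 30·3.2 − (2.48·17.1)·11.55 = 0 → R_y = 550.3124/21.1 = 26.0812 ≈ 26.08 kip.
ΣF_y = 0: L_y + 26.0812 − 25 − 30 − 2.48·17.1 = 0 → L_y = 71.33 kip.
ΣF_x = 0: no horizontal applied forces, so L_x = 0.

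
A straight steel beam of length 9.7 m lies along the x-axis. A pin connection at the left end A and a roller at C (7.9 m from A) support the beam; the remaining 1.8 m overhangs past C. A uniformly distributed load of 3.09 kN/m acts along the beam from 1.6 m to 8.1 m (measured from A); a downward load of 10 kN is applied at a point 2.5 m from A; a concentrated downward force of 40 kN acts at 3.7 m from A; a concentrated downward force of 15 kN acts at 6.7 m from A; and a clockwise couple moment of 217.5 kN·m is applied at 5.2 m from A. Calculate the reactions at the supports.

A_x = 0, A_y = 10.60 kN, C_y = 74.48 kN

Resultant of the distributed load: 3.09 × 6.5 = 20.085 kN at 4.85 m from A.
ΣM about A: C_y·7.9 − (3.09·6.5)·4.85 − 10·2.5 − 40·3.7 − 15·6.7 − 217.5 = 0 → C_y = 588.41225/7.9 = 74.4826 ≈ 74.48 kN.
ΣF_y = 0: A_y + 74.4826 − 3.09·6.5 − 10 − 40 − 15 = 0 → A_y = 10.60 kN.
ΣF_x = 0: no horizontal applied forces, so A_x = 0.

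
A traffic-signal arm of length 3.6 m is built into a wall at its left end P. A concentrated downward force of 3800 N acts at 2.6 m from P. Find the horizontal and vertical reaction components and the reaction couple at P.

ΣF_x = 0: P_x = 0.
ΣF_y = 0: P_y − 3800 = 0 → P_y = 3800 N.
ΣM about P: M_P − 3800·2.6 = 0 → M_P = 9880 N·m.

P_x = 0, P_y = 3800 N, M_P = 9880 N·m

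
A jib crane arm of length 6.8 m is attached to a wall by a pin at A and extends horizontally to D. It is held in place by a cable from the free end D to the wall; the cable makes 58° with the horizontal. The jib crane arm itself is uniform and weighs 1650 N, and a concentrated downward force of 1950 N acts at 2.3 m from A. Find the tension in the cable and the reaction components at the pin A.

ΣM about A: T·sin58°·6.8 − 1650·3.4 − 1950·2.3 = 0 → T = 10095/(6.8·0.848048) = 1750.56 ≈ 1751 N.
ΣF_x = 0: A_x − T·cos58° = 0 → A_x = 1750.56 × 0.529919 = 927.7 N.
ΣF_y = 0: A_y + T·sin58° − 1650 − 1950 = 0 → A_y = 3600 − 1750.56 × 0.848048 = 2115 N.

T = 1751 N, A_x = 927.7 N, A_y = 2115 N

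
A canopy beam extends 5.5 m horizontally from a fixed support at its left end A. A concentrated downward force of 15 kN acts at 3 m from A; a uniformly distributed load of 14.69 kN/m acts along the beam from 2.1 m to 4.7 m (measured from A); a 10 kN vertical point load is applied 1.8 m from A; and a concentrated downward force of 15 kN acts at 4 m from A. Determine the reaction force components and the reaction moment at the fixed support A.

Resultant of the distributed load: 14.69 × 2.6 = 38.194 kN at 3.4 m from A.
ΣF_x = 0: A_x = 0.
ΣF_y = 0: A_y − 15 − 14.69·2.6 − 10 − 15 = 0 → A_y = 78.19 kN.
ΣM about A: M_A − 15·3 − (14.69·2.6)·3.4 − 10·1.8 − 15·4 = 0 → M_A = 252.9 kN·m.

A_x = 0, A_y = 78.19 kN, M_A = 252.9 kN·m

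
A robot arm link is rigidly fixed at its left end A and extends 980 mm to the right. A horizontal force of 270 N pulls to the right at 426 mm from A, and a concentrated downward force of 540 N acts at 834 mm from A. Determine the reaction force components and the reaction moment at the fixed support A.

A_x = -270.0 N, A_y = 540.0 N, M_A = 450400 N·mm

ΣF_x = 0: A_x + 270 = 0 → A_x = -270.0 N.
ΣF_y = 0: A_y − 540 = 0 → A_y = 540.0 N.
ΣM about A: M_A − 540·834 = 0 → M_A = 450400 N·mm.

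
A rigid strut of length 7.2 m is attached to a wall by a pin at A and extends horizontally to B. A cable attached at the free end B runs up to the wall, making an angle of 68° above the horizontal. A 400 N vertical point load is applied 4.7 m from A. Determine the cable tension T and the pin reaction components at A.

T = 281.6 N, A_x = 105.5 N, A_y = 138.9 N

ΣM about A: T·sin68°·7.2 − 400·4.7 = 0 → T = 1880/(7.2·0.927184) = 281.617 ≈ 281.6 N.
ΣF_x = 0: A_x − T·cos68° = 0 → A_x = 281.617 × 0.374607 = 105.5 N.
ΣF_y = 0: A_y + T·sin68° − 400 = 0 → A_y = 400 − 281.617 × 0.927184 = 138.9 N.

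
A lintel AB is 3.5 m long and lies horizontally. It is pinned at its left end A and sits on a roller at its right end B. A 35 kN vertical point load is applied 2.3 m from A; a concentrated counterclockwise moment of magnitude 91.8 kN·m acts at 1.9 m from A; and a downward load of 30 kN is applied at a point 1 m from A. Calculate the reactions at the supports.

Taking moments about A: B_y·3.5 − 35·2.3 + 91.8 − 30·1 = 0 → B_y = 18.7/3.5 = 5.34286 ≈ 5.343 kN.
ΣF_y = 0: A_y + 5.34286 − 35 − 30 = 0 → A_y = 59.66 kN.
ΣF_x = 0: no horizontal applied forces, so A_x = 0.

A_x = 0, A_y = 59.66 kN, B_y = 5.343 kN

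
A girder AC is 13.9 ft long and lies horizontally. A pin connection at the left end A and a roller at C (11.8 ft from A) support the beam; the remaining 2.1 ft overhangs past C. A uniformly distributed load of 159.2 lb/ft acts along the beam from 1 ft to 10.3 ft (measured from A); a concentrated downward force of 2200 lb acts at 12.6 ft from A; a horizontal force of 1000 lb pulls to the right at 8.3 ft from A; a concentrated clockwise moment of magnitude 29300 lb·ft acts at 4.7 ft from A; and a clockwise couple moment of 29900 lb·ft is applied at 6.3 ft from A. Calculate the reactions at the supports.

A_x = -1000 lb, A_y = -4394 lb, C_y = 8075 lb

Resultant of the distributed load: 159.2 × 9.3 = 1480.56 lb at 5.65 ft from A.
Taking moments about A: C_y·11.8 − (159.2·9.3)·5.65 − 2200·12.6 − 29300 − 29900 = 0 → C_y = 95285.164/11.8 = 8075.01 ≈ 8075 lb.
ΣF_y = 0: A_y + 8075.01 − 159.2·9.3 − 2200 = 0 → A_y = -4394 lb.
ΣF_x = 0: A_x + 1000 = 0 → A_x = -1000 lb.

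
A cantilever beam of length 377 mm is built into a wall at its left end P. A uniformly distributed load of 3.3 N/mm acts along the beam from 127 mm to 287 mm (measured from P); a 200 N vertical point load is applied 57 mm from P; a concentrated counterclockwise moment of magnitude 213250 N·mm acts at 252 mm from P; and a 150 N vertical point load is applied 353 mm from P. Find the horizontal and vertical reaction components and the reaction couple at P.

P_x = 0, P_y = 878.0 N, M_P = -39600 N·mm

Resultant of the distributed load: 3.3 × 160 = 528 N at 207 mm from P.
ΣF_x = 0: P_x = 0.
ΣF_y = 0: P_y − 3.3·160 − 200 − 150 = 0 → P_y = 878.0 N.
ΣM about P: M_P − (3.3·160)·207 − 200·57 + 213250 − 150·353 = 0 → M_P = -39600 N·mm.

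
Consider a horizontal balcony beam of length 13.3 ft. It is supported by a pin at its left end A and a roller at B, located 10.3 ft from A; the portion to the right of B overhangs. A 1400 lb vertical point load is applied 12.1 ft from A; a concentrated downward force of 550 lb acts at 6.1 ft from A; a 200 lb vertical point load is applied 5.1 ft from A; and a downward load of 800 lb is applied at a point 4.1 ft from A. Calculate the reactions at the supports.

A_x = 0, A_y = 562.1 lb, B_y = 2388 lb

Moments about A: B_y·10.3 − 1400·12.1 − 550·6.1 − 200·5.1 − 800·4.1 = 0 → B_y = 24595/10.3 = 2387.86 ≈ 2388 lb.
ΣF_y = 0: A_y + 2387.86 − 1400 − 550 − 200 − 800 = 0 → A_y = 562.1 lb.
ΣF_x = 0: no horizontal applied forces, so A_x = 0.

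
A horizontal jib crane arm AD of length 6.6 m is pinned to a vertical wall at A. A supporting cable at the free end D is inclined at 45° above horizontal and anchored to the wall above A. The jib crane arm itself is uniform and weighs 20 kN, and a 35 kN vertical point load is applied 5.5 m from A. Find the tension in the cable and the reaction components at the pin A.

T = 55.39 kN, A_x = 39.17 kN, A_y = 15.83 kN

ΣM about A: T·sin45°·6.6 − 20·3.3 − 35·5.5 = 0 → T = 258.5/(6.6·0.707107) = 55.39 kN.
ΣF_x = 0: A_x − T·cos45° = 0 → A_x = 55.39 × 0.707107 = 39.17 kN.
ΣF_y = 0: A_y + T·sin45° − 20 − 35 = 0 → A_y = 55 − 55.39 × 0.707107 = 15.83 kN.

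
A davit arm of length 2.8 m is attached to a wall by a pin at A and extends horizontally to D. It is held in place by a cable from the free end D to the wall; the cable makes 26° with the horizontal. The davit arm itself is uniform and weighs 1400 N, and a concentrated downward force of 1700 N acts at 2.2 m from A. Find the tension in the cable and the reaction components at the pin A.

T = 4644 N, A_x = 4174 N, A_y = 1064 N

ΣM about A: T·sin26°·2.8 − 1400·1.4 − 1700·2.2 = 0 → T = 5700/(2.8·0.438371) = 4643.82 ≈ 4644 N.
ΣF_x = 0: A_x − T·cos26° = 0 → A_x = 4643.82 × 0.898794 = 4174 N.
ΣF_y = 0: A_y + T·sin26° − 1400 − 1700 = 0 → A_y = 3100 − 4643.82 × 0.438371 = 1064 N.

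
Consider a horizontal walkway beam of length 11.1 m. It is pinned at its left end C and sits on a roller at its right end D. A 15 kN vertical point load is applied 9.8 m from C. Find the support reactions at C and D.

Taking moments about C: D_y·11.1 − 15·9.8 = 0 → D_y = 147/11.1 = 13.2432 ≈ 13.24 kN.
ΣF_y = 0: C_y + 13.2432 − 15 = 0 → C_y = 1.757 kN.
ΣF_x = 0: no horizontal applied forces, so C_x = 0.

C_x = 0, C_y = 1.757 kN, D_y = 13.24 kN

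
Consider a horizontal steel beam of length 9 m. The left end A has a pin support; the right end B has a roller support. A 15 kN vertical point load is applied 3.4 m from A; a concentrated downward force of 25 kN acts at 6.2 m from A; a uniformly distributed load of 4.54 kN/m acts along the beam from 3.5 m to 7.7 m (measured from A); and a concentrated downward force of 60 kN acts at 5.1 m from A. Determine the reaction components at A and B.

Resultant of the distributed load: 4.54 × 4.2 = 19.068 kN at 5.6 m from A.
Moments about A: B_y·9 − 15·3.4 − 25·6.2 − (4.54·4.2)·5.6 − 60·5.1 = 0 → B_y = 618.7808/9 = 68.7534 ≈ 68.75 kN.
ΣF_y = 0: A_y + 68.7534 − 15 − 25 − 4.54·4.2 − 60 = 0 → A_y = 50.31 kN.
ΣF_x = 0: no horizontal applied forces, so A_x = 0.

A_x = 0, A_y = 50.31 kN, B_y = 68.75 kN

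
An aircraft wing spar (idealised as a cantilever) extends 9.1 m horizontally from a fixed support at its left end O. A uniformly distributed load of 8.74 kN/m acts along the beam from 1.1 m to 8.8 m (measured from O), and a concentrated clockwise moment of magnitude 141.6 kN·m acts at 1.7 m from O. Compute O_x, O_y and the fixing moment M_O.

O_x = 0, O_y = 67.30 kN, M_O = 474.7 kN·m

Resultant of the distributed load: 8.74 × 7.7 = 67.298 kN at 4.95 m from O.
ΣF_x = 0: O_x = 0.
ΣF_y = 0: O_y − 8.74·7.7 = 0 → O_y = 67.30 kN.
ΣM about O: M_O − (8.74·7.7)·4.95 − 141.6 = 0 → M_O = 474.7 kN·m.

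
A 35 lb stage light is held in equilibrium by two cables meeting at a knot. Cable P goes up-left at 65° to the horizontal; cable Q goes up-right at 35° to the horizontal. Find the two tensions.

ΣF_x = 0: −T_P·cos65° + T_Q·cos35° = 0 → T_Q = 0.515922·T_P.
ΣF_y = 0: T_P·sin65° + T_Q·sin35° = 35.
Substitute: T_P·(0.906308 + 0.515922·0.573576) = 35 → T_P = 29.1126 ≈ 29.11 lb.
Then T_Q = 0.515922 × 29.1126 = 15.02 lb.

T_P = 29.11 lb, T_Q = 15.02 lb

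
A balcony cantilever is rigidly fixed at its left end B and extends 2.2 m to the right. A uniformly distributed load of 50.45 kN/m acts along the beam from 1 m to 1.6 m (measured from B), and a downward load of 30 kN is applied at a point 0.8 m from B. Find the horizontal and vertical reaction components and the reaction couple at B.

Resultant of the distributed load: 50.45 × 0.6 = 30.27 kN at 1.3 m from B.
ΣF_x = 0: B_x = 0.
ΣF_y = 0: B_y − 50.45·0.6 − 30 = 0 → B_y = 60.27 kN.
ΣM about B: M_B − (50.45·0.6)·1.3 − 30·0.8 = 0 → M_B = 63.35 kN·m.

B_x = 0, B_y = 60.27 kN, M_B = 63.35 kN·m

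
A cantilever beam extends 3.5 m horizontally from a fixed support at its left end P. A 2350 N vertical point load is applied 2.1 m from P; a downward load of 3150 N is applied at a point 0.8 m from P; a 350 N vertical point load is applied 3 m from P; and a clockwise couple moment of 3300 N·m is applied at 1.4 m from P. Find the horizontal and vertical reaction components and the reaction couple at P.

P_x = 0, P_y = 5850 N, M_P = 11800 N·m

ΣF_x = 0: P_x = 0.
ΣF_y = 0: P_y − 2350 − 3150 − 350 = 0 → P_y = 5850 N.
ΣM about P: M_P − 2350·2.1 − 3150·0.8 − 350·3 − 3300 = 0 → M_P = 11800 N·m.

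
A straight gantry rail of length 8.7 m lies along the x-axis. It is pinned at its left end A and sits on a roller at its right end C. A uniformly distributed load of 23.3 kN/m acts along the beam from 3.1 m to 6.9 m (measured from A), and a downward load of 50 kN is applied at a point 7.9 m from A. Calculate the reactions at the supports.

A_x = 0, A_y = 42.25 kN, C_y = 96.29 kN

Resultant of the distributed load: 23.3 × 3.8 = 88.54 kN at 5 m from A.
Moments about A: C_y·8.7 − (23.3·3.8)·5 − 50·7.9 = 0 → C_y = 837.7/8.7 = 96.2874 ≈ 96.29 kN.
ΣF_y = 0: A_y + 96.2874 − 23.3·3.8 − 50 = 0 → A_y = 42.25 kN.
ΣF_x = 0: no horizontal applied forces, so A_x = 0.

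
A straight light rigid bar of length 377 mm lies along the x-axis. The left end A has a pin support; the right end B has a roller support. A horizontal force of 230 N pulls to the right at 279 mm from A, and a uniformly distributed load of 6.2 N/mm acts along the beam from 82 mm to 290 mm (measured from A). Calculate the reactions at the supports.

A_x = -230.0 N, A_y = 653.4 N, B_y = 636.2 N

Resultant of the distributed load: 6.2 × 208 = 1289.6 N at 186 mm from A.
Taking moments about A: B_y·377 − (6.2·208)·186 = 0 → B_y = 239865.6/377 = 636.248 ≈ 636.2 N.
ΣF_y = 0: A_y + 636.248 − 6.2·208 = 0 → A_y = 653.4 N.
ΣF_x = 0: A_x + 230 = 0 → A_x = -230.0 N.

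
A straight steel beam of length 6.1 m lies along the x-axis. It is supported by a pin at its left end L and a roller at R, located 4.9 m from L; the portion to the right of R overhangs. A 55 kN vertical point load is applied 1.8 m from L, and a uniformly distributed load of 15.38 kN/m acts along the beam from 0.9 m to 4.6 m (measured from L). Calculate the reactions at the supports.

Resultant of the distributed load: 15.38 × 3.7 = 56.906 kN at 2.75 m from L.
ΣM about L: R_y·4.9 − 55·1.8 − (15.38·3.7)·2.75 = 0 → R_y = 255.4915/4.9 = 52.1411 ≈ 52.14 kN.
ΣF_y = 0: L_y + 52.1411 − 55 − 15.38·3.7 = 0 → L_y = 59.76 kN.
ΣF_x = 0: no horizontal applied forces, so L_x = 0.

L_x = 0, L_y = 59.76 kN, R_y = 52.14 kN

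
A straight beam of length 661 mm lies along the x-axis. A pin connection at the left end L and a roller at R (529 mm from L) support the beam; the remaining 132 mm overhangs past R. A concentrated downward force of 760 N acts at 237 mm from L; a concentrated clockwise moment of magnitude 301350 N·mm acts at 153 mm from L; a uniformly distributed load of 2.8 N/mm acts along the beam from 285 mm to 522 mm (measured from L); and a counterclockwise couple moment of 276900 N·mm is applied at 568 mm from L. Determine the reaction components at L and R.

L_x = 0, L_y = 530.7 N, R_y = 892.9 N

Resultant of the distributed load: 2.8 × 237 = 663.6 N at 403.5 mm from L.
ΣM about L: R_y·529 − 760·237 − 301350 − (2.8·237)·403.5 + 276900 = 0 → R_y = 472332.6/529 = 892.878 ≈ 892.9 N.
ΣF_y = 0: L_y + 892.878 − 760 − 2.8·237 = 0 → L_y = 530.7 N.
ΣF_x = 0: no horizontal applied forces, so L_x = 0.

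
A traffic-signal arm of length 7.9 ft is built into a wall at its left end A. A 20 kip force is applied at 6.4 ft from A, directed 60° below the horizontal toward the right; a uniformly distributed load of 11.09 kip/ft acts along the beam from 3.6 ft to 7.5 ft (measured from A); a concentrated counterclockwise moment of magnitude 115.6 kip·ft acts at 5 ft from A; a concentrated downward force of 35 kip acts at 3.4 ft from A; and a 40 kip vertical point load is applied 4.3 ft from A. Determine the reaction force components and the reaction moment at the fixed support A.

Resultant of the distributed load: 11.09 × 3.9 = 43.251 kip at 5.55 ft from A.
ΣF_x = 0: A_x + 20·cos60° = 0 → A_x = -10.00 kip.
ΣF_y = 0: A_y − 20·sin60° − 11.09·3.9 − 35 − 40 = 0 → A_y = 135.6 kip.
ΣM about A: M_A − 20·sin60°·6.4 − (11.09·3.9)·5.55 + 115.6 − 35·3.4 − 40·4.3 = 0 → M_A = 526.3 kip·ft.

A_x = -10.00 kip, A_y = 135.6 kip, M_A = 526.3 kip·ft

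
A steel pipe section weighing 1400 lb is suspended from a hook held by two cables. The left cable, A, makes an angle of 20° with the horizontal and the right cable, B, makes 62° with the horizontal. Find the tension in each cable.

T_A = 663.7 lb, T_B = 1328 lb

ΣF_x = 0: −T_A·cos20° + T_B·cos62° = 0 → T_B = 2.0016·T_A.
ΣF_y = 0: T_A·sin20° + T_B·sin62° = 1400.
Substitute: T_A·(0.34202 + 2.0016·0.882948) = 1400 → T_A = 663.718 ≈ 663.7 lb.
Then T_B = 2.0016 × 663.718 = 1328 lb.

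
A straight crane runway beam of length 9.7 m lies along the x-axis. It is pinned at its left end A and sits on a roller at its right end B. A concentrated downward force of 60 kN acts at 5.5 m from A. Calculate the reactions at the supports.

Taking moments about A: B_y·9.7 − 60·5.5 = 0 → B_y = 330/9.7 = 34.0206 ≈ 34.02 kN.
ΣF_y = 0: A_y + 34.0206 − 60 = 0 → A_y = 25.98 kN.
ΣF_x = 0: no horizontal applied forces, so A_x = 0.

A_x = 0, A_y = 25.98 kN, B_y = 34.02 kN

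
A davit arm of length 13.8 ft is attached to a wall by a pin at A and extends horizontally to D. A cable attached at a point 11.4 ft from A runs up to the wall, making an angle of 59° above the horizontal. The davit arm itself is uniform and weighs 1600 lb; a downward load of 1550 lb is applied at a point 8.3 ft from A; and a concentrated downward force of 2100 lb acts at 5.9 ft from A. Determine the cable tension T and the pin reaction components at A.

T = 3714 lb, A_x = 1913 lb, A_y = 2066 lb

ΣM about A: T·sin59°·11.4 − 1600·6.9 − 1550·8.3 − 2100·5.9 = 0 → T = 36295/(11.4·0.857167) = 3714.3 ≈ 3714 lb.
ΣF_x = 0: A_x − T·cos59° = 0 → A_x = 3714.3 × 0.515038 = 1913 lb.
ΣF_y = 0: A_y + T·sin59° − 1600 − 1550 − 2100 = 0 → A_y = 5250 − 3714.3 × 0.857167 = 2066 lb.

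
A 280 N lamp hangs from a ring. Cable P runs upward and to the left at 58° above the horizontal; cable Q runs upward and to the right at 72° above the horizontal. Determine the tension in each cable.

T_P = 113.0 N, T_Q = 193.7 N

ΣF_x = 0: −T_P·cos58° + T_Q·cos72° = 0 → T_Q = 1.71485·T_P.
ΣF_y = 0: T_P·sin58° + T_Q·sin72° = 280.
Substitute: T_P·(0.848048 + 1.71485·0.951057) = 280 → T_P = 112.95 ≈ 113.0 N.
Then T_Q = 1.71485 × 112.95 = 193.7 N.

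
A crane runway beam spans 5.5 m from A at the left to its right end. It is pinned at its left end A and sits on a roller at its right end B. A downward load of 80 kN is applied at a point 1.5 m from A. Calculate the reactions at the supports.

ΣM about A: B_y·5.5 − 80·1.5 = 0 → B_y = 120/5.5 = 21.8182 ≈ 21.82 kN.
ΣF_y = 0: A_y + 21.8182 − 80 = 0 → A_y = 58.18 kN.
ΣF_x = 0: no horizontal applied forces, so A_x = 0.

A_x = 0, A_y = 58.18 kN, B_y = 21.82 kN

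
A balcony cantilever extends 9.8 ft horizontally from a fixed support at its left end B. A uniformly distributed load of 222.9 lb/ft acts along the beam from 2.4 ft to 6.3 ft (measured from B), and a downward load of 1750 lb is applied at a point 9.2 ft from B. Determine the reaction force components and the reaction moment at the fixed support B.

B_x = 0, B_y = 2619 lb, M_B = 19880 lb·ft

Resultant of the distributed load: 222.9 × 3.9 = 869.31 lb at 4.35 ft from B.
ΣF_x = 0: B_x = 0.
ΣF_y = 0: B_y − 222.9·3.9 − 1750 = 0 → B_y = 2619 lb.
ΣM about B: M_B − (222.9·3.9)·4.35 − 1750·9.2 = 0 → M_B = 19880 lb·ft.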